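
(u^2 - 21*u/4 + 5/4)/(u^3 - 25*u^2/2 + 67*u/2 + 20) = (4*u - 1)/(2*(2*u^2 - 15*u - 8))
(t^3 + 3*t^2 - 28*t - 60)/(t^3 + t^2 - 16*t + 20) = (t^3 + 3*t^2 - 28*t - 60)/(t^3 + t^2 - 16*t + 20)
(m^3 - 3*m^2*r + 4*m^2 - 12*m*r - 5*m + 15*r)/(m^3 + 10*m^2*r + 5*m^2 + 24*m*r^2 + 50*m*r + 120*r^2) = (m^2 - 3*m*r - m + 3*r)/(m^2 + 10*m*r + 24*r^2)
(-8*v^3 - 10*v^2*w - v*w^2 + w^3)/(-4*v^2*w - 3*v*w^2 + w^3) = (2*v + w)/w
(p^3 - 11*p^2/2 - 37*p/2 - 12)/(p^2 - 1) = (p^2 - 13*p/2 - 12)/(p - 1)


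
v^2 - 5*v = v*(v - 5)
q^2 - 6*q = q*(q - 6)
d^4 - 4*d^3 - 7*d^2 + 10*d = d*(d - 5)*(d - 1)*(d + 2)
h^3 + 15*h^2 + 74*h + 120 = (h + 4)*(h + 5)*(h + 6)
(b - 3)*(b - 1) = b^2 - 4*b + 3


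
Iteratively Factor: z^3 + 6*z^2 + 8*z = (z + 4)*(z^2 + 2*z) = z*(z + 4)*(z + 2)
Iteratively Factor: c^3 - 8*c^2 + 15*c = (c - 3)*(c^2 - 5*c) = c*(c - 3)*(c - 5)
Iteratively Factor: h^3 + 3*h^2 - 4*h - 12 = (h - 2)*(h^2 + 5*h + 6) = (h - 2)*(h + 2)*(h + 3)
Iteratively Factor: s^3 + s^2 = (s + 1)*(s^2) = s*(s + 1)*(s)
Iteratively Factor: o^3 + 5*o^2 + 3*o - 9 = (o + 3)*(o^2 + 2*o - 3) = (o - 1)*(o + 3)*(o + 3)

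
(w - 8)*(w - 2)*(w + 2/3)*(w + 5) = w^4 - 13*w^3/3 - 112*w^2/3 + 172*w/3 + 160/3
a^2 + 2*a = a*(a + 2)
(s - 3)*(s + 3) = s^2 - 9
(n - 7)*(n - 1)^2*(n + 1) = n^4 - 8*n^3 + 6*n^2 + 8*n - 7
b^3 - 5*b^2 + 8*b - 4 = (b - 2)^2*(b - 1)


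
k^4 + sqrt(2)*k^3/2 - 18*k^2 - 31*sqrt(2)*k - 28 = (k - 7*sqrt(2)/2)*(k + sqrt(2))^2*(k + 2*sqrt(2))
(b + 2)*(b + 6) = b^2 + 8*b + 12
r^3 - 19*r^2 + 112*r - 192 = (r - 8)^2*(r - 3)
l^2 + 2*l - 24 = (l - 4)*(l + 6)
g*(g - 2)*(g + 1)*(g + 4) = g^4 + 3*g^3 - 6*g^2 - 8*g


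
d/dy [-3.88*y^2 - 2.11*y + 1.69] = -7.76*y - 2.11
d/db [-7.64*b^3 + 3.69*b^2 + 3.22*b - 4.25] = -22.92*b^2 + 7.38*b + 3.22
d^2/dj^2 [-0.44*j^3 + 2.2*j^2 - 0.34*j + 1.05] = 4.4 - 2.64*j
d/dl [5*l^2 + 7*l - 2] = 10*l + 7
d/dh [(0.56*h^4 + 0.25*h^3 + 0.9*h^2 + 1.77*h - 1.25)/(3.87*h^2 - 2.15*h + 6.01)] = (4.3344*h^5 - 2.6445*h^4 + 12.3874*h^3 - 4.2774*h^2 + 20.493*h + 7.9502)/(14.9769*h^4 - 16.641*h^3 + 51.1399*h^2 - 25.843*h + 36.1201)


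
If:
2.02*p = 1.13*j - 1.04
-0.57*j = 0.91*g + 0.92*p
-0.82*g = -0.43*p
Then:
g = -0.11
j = 0.53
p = -0.22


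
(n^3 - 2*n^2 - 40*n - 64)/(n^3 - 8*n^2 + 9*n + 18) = (n^3 - 2*n^2 - 40*n - 64)/(n^3 - 8*n^2 + 9*n + 18)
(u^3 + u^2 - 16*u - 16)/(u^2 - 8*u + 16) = (u^2 + 5*u + 4)/(u - 4)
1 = 1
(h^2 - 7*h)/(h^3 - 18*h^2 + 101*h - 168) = h/(h^2 - 11*h + 24)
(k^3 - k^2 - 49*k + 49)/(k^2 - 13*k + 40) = (k^3 - k^2 - 49*k + 49)/(k^2 - 13*k + 40)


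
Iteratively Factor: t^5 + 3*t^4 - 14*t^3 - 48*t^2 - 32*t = (t)*(t^4 + 3*t^3 - 14*t^2 - 48*t - 32) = t*(t + 1)*(t^3 + 2*t^2 - 16*t - 32) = t*(t + 1)*(t + 2)*(t^2 - 16) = t*(t + 1)*(t + 2)*(t + 4)*(t - 4)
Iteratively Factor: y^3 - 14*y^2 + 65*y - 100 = (y - 4)*(y^2 - 10*y + 25) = (y - 5)*(y - 4)*(y - 5)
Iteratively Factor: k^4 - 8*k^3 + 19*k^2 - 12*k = (k)*(k^3 - 8*k^2 + 19*k - 12) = k*(k - 3)*(k^2 - 5*k + 4) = k*(k - 3)*(k - 1)*(k - 4)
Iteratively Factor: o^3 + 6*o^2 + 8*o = (o)*(o^2 + 6*o + 8) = o*(o + 4)*(o + 2)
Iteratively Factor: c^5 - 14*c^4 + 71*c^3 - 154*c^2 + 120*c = (c - 4)*(c^4 - 10*c^3 + 31*c^2 - 30*c) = (c - 4)*(c - 3)*(c^3 - 7*c^2 + 10*c) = (c - 5)*(c - 4)*(c - 3)*(c^2 - 2*c) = c*(c - 5)*(c - 4)*(c - 3)*(c - 2)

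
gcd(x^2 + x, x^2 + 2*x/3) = x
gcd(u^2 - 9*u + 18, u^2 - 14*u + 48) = u - 6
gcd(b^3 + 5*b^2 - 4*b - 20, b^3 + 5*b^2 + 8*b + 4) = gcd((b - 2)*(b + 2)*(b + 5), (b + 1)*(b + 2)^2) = b + 2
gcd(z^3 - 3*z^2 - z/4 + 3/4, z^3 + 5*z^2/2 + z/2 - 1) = z - 1/2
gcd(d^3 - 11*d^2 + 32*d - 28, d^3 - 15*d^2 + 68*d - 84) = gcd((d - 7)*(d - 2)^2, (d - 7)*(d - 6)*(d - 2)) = d^2 - 9*d + 14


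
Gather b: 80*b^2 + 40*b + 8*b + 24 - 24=80*b^2 + 48*b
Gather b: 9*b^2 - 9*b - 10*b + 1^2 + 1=9*b^2 - 19*b + 2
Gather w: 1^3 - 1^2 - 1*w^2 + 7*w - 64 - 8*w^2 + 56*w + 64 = -9*w^2 + 63*w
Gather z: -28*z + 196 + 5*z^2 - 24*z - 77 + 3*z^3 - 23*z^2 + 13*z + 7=3*z^3 - 18*z^2 - 39*z + 126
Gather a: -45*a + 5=5 - 45*a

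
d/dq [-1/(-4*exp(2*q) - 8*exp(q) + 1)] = -8*(exp(q) + 1)*exp(q)/(4*exp(2*q) + 8*exp(q) - 1)^2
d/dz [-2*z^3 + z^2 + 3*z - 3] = -6*z^2 + 2*z + 3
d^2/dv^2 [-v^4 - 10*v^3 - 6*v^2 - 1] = -12*v^2 - 60*v - 12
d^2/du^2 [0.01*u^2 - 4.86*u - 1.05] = 0.0200000000000000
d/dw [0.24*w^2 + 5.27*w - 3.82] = 0.48*w + 5.27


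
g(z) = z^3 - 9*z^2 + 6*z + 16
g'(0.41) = -0.88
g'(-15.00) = 951.00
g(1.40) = 9.50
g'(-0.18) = 9.34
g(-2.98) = -108.27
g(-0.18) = 14.62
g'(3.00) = -21.00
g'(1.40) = -13.32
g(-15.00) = -5474.00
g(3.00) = -20.00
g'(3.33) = -20.67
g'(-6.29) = 237.91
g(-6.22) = -610.16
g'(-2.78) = 79.23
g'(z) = 3*z^2 - 18*z + 6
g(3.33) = -26.89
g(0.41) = 17.02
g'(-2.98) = 86.28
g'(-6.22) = 234.03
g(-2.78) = -91.72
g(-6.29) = -626.68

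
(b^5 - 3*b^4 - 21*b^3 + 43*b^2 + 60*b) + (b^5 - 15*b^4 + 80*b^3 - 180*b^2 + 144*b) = 2*b^5 - 18*b^4 + 59*b^3 - 137*b^2 + 204*b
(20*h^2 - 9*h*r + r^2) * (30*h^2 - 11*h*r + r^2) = 600*h^4 - 490*h^3*r + 149*h^2*r^2 - 20*h*r^3 + r^4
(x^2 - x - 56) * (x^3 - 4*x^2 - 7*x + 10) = x^5 - 5*x^4 - 59*x^3 + 241*x^2 + 382*x - 560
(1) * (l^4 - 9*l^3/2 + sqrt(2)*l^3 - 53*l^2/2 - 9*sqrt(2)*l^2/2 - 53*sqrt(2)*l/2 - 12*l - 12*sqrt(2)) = l^4 - 9*l^3/2 + sqrt(2)*l^3 - 53*l^2/2 - 9*sqrt(2)*l^2/2 - 53*sqrt(2)*l/2 - 12*l - 12*sqrt(2)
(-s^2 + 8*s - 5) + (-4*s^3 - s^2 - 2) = -4*s^3 - 2*s^2 + 8*s - 7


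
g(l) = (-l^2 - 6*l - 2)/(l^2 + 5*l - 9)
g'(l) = (-2*l - 6)/(l^2 + 5*l - 9) + (-2*l - 5)*(-l^2 - 6*l - 2)/(l^2 + 5*l - 9)^2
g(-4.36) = -0.44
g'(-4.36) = -0.09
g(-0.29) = 0.03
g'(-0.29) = 0.54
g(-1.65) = -0.36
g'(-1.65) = 0.14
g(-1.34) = -0.31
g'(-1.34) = 0.19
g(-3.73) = -0.47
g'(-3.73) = -0.02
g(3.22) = -1.81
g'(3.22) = 0.48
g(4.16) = -1.52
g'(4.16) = 0.20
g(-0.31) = 0.02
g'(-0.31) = 0.52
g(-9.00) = -1.07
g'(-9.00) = -0.07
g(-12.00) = -0.99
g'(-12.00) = -0.00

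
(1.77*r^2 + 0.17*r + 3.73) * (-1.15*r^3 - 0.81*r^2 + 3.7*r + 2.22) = -2.0355*r^5 - 1.6292*r^4 + 2.1218*r^3 + 1.5371*r^2 + 14.1784*r + 8.2806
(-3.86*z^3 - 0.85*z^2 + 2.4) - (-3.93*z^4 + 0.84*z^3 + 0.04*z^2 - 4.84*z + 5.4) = 3.93*z^4 - 4.7*z^3 - 0.89*z^2 + 4.84*z - 3.0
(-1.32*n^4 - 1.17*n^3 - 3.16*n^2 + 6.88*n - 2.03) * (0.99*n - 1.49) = -1.3068*n^5 + 0.8085*n^4 - 1.3851*n^3 + 11.5196*n^2 - 12.2609*n + 3.0247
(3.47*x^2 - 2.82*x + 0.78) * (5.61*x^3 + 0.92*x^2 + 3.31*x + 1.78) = 19.4667*x^5 - 12.6278*x^4 + 13.2671*x^3 - 2.44*x^2 - 2.4378*x + 1.3884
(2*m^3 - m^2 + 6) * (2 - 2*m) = -4*m^4 + 6*m^3 - 2*m^2 - 12*m + 12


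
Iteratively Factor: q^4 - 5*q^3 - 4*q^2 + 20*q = (q + 2)*(q^3 - 7*q^2 + 10*q) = (q - 5)*(q + 2)*(q^2 - 2*q) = (q - 5)*(q - 2)*(q + 2)*(q)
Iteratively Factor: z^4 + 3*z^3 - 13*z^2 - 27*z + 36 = (z - 1)*(z^3 + 4*z^2 - 9*z - 36) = (z - 1)*(z + 4)*(z^2 - 9) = (z - 3)*(z - 1)*(z + 4)*(z + 3)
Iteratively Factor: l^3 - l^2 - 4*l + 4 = (l + 2)*(l^2 - 3*l + 2) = (l - 1)*(l + 2)*(l - 2)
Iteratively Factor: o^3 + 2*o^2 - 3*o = (o)*(o^2 + 2*o - 3) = o*(o - 1)*(o + 3)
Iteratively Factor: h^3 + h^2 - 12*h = (h - 3)*(h^2 + 4*h) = h*(h - 3)*(h + 4)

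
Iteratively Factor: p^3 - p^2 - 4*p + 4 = (p + 2)*(p^2 - 3*p + 2) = (p - 2)*(p + 2)*(p - 1)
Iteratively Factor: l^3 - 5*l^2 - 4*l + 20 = (l + 2)*(l^2 - 7*l + 10) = (l - 5)*(l + 2)*(l - 2)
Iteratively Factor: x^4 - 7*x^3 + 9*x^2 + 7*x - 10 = (x - 2)*(x^3 - 5*x^2 - x + 5) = (x - 2)*(x - 1)*(x^2 - 4*x - 5) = (x - 2)*(x - 1)*(x + 1)*(x - 5)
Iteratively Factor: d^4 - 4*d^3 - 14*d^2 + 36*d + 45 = (d - 5)*(d^3 + d^2 - 9*d - 9) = (d - 5)*(d + 3)*(d^2 - 2*d - 3) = (d - 5)*(d - 3)*(d + 3)*(d + 1)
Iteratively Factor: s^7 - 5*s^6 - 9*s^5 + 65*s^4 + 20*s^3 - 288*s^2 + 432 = (s - 2)*(s^6 - 3*s^5 - 15*s^4 + 35*s^3 + 90*s^2 - 108*s - 216) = (s - 3)*(s - 2)*(s^5 - 15*s^3 - 10*s^2 + 60*s + 72) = (s - 3)*(s - 2)*(s + 2)*(s^4 - 2*s^3 - 11*s^2 + 12*s + 36) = (s - 3)*(s - 2)*(s + 2)^2*(s^3 - 4*s^2 - 3*s + 18) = (s - 3)^2*(s - 2)*(s + 2)^2*(s^2 - s - 6) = (s - 3)^3*(s - 2)*(s + 2)^2*(s + 2)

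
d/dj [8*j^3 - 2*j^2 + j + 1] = 24*j^2 - 4*j + 1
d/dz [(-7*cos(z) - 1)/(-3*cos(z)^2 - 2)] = (21*cos(z)^2 + 6*cos(z) - 14)*sin(z)/(3*sin(z)^2 - 5)^2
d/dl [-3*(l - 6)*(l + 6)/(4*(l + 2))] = 3*(-2*l*(l + 2) + (l - 6)*(l + 6))/(4*(l + 2)^2)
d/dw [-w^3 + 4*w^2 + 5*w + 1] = -3*w^2 + 8*w + 5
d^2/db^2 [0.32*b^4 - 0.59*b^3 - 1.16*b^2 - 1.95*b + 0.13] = 3.84*b^2 - 3.54*b - 2.32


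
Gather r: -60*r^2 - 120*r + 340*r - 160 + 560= -60*r^2 + 220*r + 400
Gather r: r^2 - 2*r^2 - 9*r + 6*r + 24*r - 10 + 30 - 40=-r^2 + 21*r - 20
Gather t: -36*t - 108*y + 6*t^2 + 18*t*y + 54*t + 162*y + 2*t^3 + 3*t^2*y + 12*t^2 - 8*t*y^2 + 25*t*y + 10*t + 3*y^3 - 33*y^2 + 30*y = 2*t^3 + t^2*(3*y + 18) + t*(-8*y^2 + 43*y + 28) + 3*y^3 - 33*y^2 + 84*y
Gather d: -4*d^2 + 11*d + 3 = -4*d^2 + 11*d + 3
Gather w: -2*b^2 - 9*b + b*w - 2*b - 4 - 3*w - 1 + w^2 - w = -2*b^2 - 11*b + w^2 + w*(b - 4) - 5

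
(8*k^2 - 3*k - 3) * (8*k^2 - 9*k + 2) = 64*k^4 - 96*k^3 + 19*k^2 + 21*k - 6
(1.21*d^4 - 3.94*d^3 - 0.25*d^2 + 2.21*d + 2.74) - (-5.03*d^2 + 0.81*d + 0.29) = 1.21*d^4 - 3.94*d^3 + 4.78*d^2 + 1.4*d + 2.45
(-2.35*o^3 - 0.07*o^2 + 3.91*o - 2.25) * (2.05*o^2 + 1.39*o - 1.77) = -4.8175*o^5 - 3.41*o^4 + 12.0777*o^3 + 0.9463*o^2 - 10.0482*o + 3.9825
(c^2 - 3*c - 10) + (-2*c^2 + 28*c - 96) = -c^2 + 25*c - 106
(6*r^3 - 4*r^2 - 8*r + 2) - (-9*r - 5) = 6*r^3 - 4*r^2 + r + 7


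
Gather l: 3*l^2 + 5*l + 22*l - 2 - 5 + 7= 3*l^2 + 27*l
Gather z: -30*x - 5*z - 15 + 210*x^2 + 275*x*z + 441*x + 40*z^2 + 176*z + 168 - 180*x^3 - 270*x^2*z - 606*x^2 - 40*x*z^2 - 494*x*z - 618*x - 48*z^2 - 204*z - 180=-180*x^3 - 396*x^2 - 207*x + z^2*(-40*x - 8) + z*(-270*x^2 - 219*x - 33) - 27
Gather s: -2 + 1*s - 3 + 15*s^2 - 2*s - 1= 15*s^2 - s - 6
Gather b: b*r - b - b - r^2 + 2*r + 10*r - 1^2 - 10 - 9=b*(r - 2) - r^2 + 12*r - 20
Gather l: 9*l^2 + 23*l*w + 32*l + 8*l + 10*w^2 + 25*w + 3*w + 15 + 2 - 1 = 9*l^2 + l*(23*w + 40) + 10*w^2 + 28*w + 16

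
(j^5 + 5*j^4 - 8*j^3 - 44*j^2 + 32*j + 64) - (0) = j^5 + 5*j^4 - 8*j^3 - 44*j^2 + 32*j + 64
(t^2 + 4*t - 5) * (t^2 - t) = t^4 + 3*t^3 - 9*t^2 + 5*t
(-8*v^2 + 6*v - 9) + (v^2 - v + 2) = -7*v^2 + 5*v - 7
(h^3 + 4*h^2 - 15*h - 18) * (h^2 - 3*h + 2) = h^5 + h^4 - 25*h^3 + 35*h^2 + 24*h - 36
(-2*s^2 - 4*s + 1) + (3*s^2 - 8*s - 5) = s^2 - 12*s - 4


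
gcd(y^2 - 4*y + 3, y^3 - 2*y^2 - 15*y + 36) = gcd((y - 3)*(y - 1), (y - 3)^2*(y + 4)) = y - 3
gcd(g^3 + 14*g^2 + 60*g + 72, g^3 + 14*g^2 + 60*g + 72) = g^3 + 14*g^2 + 60*g + 72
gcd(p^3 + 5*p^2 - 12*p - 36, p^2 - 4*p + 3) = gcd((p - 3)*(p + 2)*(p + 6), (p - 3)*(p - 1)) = p - 3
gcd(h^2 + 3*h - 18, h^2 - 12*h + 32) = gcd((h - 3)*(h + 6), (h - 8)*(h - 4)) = 1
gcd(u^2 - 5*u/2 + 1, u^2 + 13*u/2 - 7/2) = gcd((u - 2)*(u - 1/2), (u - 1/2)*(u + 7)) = u - 1/2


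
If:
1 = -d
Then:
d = -1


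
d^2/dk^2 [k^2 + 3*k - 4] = 2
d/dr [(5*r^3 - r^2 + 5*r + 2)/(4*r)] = (10*r^3 - r^2 - 2)/(4*r^2)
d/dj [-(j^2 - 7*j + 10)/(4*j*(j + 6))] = (-13*j^2 + 20*j + 60)/(4*j^2*(j^2 + 12*j + 36))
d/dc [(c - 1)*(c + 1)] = 2*c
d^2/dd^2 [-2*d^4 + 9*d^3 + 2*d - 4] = 6*d*(9 - 4*d)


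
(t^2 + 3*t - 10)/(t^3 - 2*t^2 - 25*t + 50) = 1/(t - 5)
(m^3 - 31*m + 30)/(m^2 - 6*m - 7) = (-m^3 + 31*m - 30)/(-m^2 + 6*m + 7)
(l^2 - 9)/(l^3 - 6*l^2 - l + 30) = (l + 3)/(l^2 - 3*l - 10)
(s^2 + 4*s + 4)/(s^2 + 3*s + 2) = (s + 2)/(s + 1)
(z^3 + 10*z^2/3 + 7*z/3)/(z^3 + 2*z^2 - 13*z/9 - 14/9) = 3*z*(z + 1)/(3*z^2 - z - 2)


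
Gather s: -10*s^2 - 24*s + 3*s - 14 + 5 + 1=-10*s^2 - 21*s - 8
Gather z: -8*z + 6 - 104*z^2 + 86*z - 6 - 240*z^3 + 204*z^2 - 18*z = -240*z^3 + 100*z^2 + 60*z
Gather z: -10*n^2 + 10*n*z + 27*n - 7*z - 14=-10*n^2 + 27*n + z*(10*n - 7) - 14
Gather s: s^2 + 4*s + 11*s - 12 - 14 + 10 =s^2 + 15*s - 16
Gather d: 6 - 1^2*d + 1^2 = 7 - d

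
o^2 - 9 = (o - 3)*(o + 3)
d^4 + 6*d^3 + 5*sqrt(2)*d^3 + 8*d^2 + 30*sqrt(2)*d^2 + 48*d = d*(d + 6)*(d + sqrt(2))*(d + 4*sqrt(2))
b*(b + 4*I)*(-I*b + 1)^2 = -b^4 - 6*I*b^3 + 9*b^2 + 4*I*b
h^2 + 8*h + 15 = (h + 3)*(h + 5)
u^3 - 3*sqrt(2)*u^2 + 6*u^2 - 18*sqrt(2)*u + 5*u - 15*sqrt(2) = (u + 1)*(u + 5)*(u - 3*sqrt(2))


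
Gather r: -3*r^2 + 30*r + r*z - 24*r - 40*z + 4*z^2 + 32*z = -3*r^2 + r*(z + 6) + 4*z^2 - 8*z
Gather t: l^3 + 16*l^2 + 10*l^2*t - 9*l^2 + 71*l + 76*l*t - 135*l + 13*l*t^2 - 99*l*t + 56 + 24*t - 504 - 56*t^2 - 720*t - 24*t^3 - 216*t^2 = l^3 + 7*l^2 - 64*l - 24*t^3 + t^2*(13*l - 272) + t*(10*l^2 - 23*l - 696) - 448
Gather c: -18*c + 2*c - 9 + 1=-16*c - 8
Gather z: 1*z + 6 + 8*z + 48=9*z + 54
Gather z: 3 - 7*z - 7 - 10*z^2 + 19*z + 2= -10*z^2 + 12*z - 2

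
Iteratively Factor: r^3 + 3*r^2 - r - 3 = (r - 1)*(r^2 + 4*r + 3) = (r - 1)*(r + 3)*(r + 1)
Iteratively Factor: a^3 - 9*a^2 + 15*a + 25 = (a - 5)*(a^2 - 4*a - 5) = (a - 5)*(a + 1)*(a - 5)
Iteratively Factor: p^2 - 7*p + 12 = (p - 3)*(p - 4)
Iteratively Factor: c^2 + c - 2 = (c - 1)*(c + 2)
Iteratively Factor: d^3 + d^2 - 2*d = (d)*(d^2 + d - 2) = d*(d - 1)*(d + 2)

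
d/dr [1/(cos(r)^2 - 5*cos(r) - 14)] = (2*cos(r) - 5)*sin(r)/(sin(r)^2 + 5*cos(r) + 13)^2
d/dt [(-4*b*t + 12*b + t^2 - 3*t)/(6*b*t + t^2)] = (-72*b^2 + 10*b*t^2 - 24*b*t + 3*t^2)/(t^2*(36*b^2 + 12*b*t + t^2))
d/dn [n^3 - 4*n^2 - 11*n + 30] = 3*n^2 - 8*n - 11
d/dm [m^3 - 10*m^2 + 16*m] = 3*m^2 - 20*m + 16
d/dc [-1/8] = 0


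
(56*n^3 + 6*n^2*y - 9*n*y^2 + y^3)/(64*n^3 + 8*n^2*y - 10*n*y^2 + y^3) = (-7*n + y)/(-8*n + y)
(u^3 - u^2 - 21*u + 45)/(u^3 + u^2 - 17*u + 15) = (u - 3)/(u - 1)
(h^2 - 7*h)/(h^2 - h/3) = 3*(h - 7)/(3*h - 1)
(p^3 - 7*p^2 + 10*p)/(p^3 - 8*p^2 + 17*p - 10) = p/(p - 1)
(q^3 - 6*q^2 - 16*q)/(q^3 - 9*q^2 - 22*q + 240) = q*(q + 2)/(q^2 - q - 30)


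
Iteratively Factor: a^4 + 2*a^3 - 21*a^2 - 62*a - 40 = (a + 1)*(a^3 + a^2 - 22*a - 40) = (a + 1)*(a + 4)*(a^2 - 3*a - 10) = (a - 5)*(a + 1)*(a + 4)*(a + 2)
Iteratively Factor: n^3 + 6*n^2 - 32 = (n - 2)*(n^2 + 8*n + 16) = (n - 2)*(n + 4)*(n + 4)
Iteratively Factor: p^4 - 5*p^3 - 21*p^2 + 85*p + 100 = (p + 1)*(p^3 - 6*p^2 - 15*p + 100) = (p - 5)*(p + 1)*(p^2 - p - 20) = (p - 5)^2*(p + 1)*(p + 4)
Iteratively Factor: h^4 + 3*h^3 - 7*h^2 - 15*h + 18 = (h - 1)*(h^3 + 4*h^2 - 3*h - 18) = (h - 1)*(h + 3)*(h^2 + h - 6) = (h - 2)*(h - 1)*(h + 3)*(h + 3)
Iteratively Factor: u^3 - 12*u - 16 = (u + 2)*(u^2 - 2*u - 8) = (u + 2)^2*(u - 4)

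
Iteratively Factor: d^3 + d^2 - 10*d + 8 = (d + 4)*(d^2 - 3*d + 2) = (d - 1)*(d + 4)*(d - 2)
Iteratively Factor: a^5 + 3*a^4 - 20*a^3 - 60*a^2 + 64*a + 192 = (a - 4)*(a^4 + 7*a^3 + 8*a^2 - 28*a - 48) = (a - 4)*(a + 3)*(a^3 + 4*a^2 - 4*a - 16) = (a - 4)*(a + 2)*(a + 3)*(a^2 + 2*a - 8) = (a - 4)*(a + 2)*(a + 3)*(a + 4)*(a - 2)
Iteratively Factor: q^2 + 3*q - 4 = (q + 4)*(q - 1)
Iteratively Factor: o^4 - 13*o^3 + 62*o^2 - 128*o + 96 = (o - 4)*(o^3 - 9*o^2 + 26*o - 24) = (o - 4)*(o - 3)*(o^2 - 6*o + 8) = (o - 4)*(o - 3)*(o - 2)*(o - 4)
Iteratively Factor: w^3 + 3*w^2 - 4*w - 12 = (w - 2)*(w^2 + 5*w + 6) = (w - 2)*(w + 2)*(w + 3)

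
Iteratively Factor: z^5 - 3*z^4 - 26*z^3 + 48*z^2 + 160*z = (z + 4)*(z^4 - 7*z^3 + 2*z^2 + 40*z) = (z - 5)*(z + 4)*(z^3 - 2*z^2 - 8*z) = (z - 5)*(z + 2)*(z + 4)*(z^2 - 4*z) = z*(z - 5)*(z + 2)*(z + 4)*(z - 4)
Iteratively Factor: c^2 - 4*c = (c - 4)*(c)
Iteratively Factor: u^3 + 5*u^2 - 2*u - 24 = (u + 4)*(u^2 + u - 6) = (u + 3)*(u + 4)*(u - 2)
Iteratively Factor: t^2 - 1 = (t - 1)*(t + 1)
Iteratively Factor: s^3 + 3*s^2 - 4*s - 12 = (s - 2)*(s^2 + 5*s + 6) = (s - 2)*(s + 2)*(s + 3)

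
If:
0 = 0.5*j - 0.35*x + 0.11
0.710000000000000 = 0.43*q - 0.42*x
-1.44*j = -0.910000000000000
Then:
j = 0.63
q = 2.84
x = 1.22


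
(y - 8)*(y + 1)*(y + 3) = y^3 - 4*y^2 - 29*y - 24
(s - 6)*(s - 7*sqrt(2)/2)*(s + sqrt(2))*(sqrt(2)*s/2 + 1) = sqrt(2)*s^4/2 - 3*sqrt(2)*s^3 - 3*s^3/2 - 6*sqrt(2)*s^2 + 9*s^2 - 7*s + 36*sqrt(2)*s + 42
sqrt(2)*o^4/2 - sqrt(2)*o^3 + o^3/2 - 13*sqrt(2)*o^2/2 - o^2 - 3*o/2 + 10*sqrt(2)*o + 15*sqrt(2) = (o - 3)*(o - 2*sqrt(2))*(o + 5*sqrt(2)/2)*(sqrt(2)*o/2 + sqrt(2)/2)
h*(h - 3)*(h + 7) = h^3 + 4*h^2 - 21*h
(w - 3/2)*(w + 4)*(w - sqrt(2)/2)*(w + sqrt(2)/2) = w^4 + 5*w^3/2 - 13*w^2/2 - 5*w/4 + 3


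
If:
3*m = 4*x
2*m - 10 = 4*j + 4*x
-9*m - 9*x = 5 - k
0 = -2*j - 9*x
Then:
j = -27/10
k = 88/5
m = 4/5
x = 3/5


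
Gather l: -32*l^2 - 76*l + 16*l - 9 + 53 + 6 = -32*l^2 - 60*l + 50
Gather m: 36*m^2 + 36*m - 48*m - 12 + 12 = 36*m^2 - 12*m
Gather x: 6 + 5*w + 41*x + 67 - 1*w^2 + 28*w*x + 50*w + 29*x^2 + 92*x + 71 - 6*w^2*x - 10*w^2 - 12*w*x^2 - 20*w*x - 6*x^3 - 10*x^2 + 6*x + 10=-11*w^2 + 55*w - 6*x^3 + x^2*(19 - 12*w) + x*(-6*w^2 + 8*w + 139) + 154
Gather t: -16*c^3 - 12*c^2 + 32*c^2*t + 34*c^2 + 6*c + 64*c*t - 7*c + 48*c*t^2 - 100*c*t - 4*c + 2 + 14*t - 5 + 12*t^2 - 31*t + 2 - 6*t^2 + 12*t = -16*c^3 + 22*c^2 - 5*c + t^2*(48*c + 6) + t*(32*c^2 - 36*c - 5) - 1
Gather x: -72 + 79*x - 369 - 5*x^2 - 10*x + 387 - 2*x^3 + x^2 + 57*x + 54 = -2*x^3 - 4*x^2 + 126*x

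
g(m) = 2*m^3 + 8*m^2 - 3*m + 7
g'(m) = 6*m^2 + 16*m - 3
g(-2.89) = 34.21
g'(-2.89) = 0.87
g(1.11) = 16.26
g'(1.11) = 22.15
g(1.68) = 34.02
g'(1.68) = 40.81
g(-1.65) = 24.75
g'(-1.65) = -13.06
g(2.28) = 65.45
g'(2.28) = 64.67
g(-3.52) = 29.45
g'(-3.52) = 15.02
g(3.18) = 142.67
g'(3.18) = 108.55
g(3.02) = 125.99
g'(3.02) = 100.04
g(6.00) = 709.00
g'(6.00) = 309.00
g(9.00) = 2086.00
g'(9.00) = 627.00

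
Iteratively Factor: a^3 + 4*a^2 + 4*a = (a + 2)*(a^2 + 2*a) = (a + 2)^2*(a)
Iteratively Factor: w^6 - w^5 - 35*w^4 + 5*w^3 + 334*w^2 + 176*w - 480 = (w - 4)*(w^5 + 3*w^4 - 23*w^3 - 87*w^2 - 14*w + 120) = (w - 4)*(w + 2)*(w^4 + w^3 - 25*w^2 - 37*w + 60) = (w - 4)*(w + 2)*(w + 4)*(w^3 - 3*w^2 - 13*w + 15) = (w - 4)*(w - 1)*(w + 2)*(w + 4)*(w^2 - 2*w - 15) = (w - 5)*(w - 4)*(w - 1)*(w + 2)*(w + 4)*(w + 3)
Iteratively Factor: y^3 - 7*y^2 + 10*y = (y)*(y^2 - 7*y + 10) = y*(y - 5)*(y - 2)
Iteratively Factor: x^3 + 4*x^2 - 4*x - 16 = (x + 4)*(x^2 - 4) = (x + 2)*(x + 4)*(x - 2)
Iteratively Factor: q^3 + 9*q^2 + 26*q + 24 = (q + 4)*(q^2 + 5*q + 6) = (q + 2)*(q + 4)*(q + 3)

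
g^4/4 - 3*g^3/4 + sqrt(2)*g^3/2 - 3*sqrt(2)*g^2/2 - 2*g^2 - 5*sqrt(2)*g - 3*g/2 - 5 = (g/2 + 1)*(g/2 + sqrt(2)/2)*(g - 5)*(g + sqrt(2))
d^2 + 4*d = d*(d + 4)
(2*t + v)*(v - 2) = 2*t*v - 4*t + v^2 - 2*v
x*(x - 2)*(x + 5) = x^3 + 3*x^2 - 10*x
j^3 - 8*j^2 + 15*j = j*(j - 5)*(j - 3)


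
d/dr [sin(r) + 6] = cos(r)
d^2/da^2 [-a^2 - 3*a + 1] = -2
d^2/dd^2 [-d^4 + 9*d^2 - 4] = 18 - 12*d^2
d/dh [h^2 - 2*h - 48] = 2*h - 2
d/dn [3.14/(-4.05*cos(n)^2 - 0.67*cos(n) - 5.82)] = -(25.434*cos(n) + 2.1038)*sin(n)/(4.05*cos(n)^2 + 0.67*cos(n) + 5.82)^2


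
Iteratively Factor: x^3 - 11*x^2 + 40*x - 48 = (x - 4)*(x^2 - 7*x + 12) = (x - 4)^2*(x - 3)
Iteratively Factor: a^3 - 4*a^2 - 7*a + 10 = (a + 2)*(a^2 - 6*a + 5) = (a - 5)*(a + 2)*(a - 1)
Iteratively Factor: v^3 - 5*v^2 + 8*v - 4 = (v - 1)*(v^2 - 4*v + 4) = (v - 2)*(v - 1)*(v - 2)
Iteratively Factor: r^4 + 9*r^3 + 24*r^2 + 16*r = (r + 4)*(r^3 + 5*r^2 + 4*r) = (r + 4)^2*(r^2 + r) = r*(r + 4)^2*(r + 1)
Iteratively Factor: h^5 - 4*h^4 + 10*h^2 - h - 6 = (h + 1)*(h^4 - 5*h^3 + 5*h^2 + 5*h - 6) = (h - 2)*(h + 1)*(h^3 - 3*h^2 - h + 3) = (h - 3)*(h - 2)*(h + 1)*(h^2 - 1) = (h - 3)*(h - 2)*(h - 1)*(h + 1)*(h + 1)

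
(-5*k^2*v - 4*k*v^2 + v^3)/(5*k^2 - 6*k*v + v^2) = v*(k + v)/(-k + v)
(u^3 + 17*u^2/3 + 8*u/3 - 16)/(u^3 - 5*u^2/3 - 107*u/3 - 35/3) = (-3*u^3 - 17*u^2 - 8*u + 48)/(-3*u^3 + 5*u^2 + 107*u + 35)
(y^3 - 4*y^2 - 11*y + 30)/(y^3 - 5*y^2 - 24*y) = (y^2 - 7*y + 10)/(y*(y - 8))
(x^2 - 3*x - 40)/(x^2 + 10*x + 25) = (x - 8)/(x + 5)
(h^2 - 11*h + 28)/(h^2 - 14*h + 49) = (h - 4)/(h - 7)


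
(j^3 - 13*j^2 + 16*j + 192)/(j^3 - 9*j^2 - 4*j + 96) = (j - 8)/(j - 4)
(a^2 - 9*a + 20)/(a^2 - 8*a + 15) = (a - 4)/(a - 3)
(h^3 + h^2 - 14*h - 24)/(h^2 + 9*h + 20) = (h^3 + h^2 - 14*h - 24)/(h^2 + 9*h + 20)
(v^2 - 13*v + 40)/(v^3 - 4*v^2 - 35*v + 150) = (v - 8)/(v^2 + v - 30)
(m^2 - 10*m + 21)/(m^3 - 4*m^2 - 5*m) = (-m^2 + 10*m - 21)/(m*(-m^2 + 4*m + 5))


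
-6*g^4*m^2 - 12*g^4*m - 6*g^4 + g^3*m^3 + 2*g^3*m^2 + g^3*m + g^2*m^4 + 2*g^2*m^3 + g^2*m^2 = (-2*g + m)*(3*g + m)*(g*m + g)^2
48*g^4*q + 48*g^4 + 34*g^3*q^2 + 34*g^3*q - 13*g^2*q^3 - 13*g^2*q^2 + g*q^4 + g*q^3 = (-8*g + q)*(-6*g + q)*(g + q)*(g*q + g)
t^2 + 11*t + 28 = (t + 4)*(t + 7)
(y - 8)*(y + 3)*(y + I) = y^3 - 5*y^2 + I*y^2 - 24*y - 5*I*y - 24*I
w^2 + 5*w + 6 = (w + 2)*(w + 3)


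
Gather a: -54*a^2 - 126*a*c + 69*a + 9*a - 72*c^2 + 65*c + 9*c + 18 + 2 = -54*a^2 + a*(78 - 126*c) - 72*c^2 + 74*c + 20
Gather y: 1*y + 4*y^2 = 4*y^2 + y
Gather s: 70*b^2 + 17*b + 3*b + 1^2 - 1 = 70*b^2 + 20*b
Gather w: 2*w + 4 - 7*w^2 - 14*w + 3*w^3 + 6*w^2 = 3*w^3 - w^2 - 12*w + 4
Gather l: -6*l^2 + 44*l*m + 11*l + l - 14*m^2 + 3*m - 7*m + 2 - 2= -6*l^2 + l*(44*m + 12) - 14*m^2 - 4*m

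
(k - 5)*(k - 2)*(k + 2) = k^3 - 5*k^2 - 4*k + 20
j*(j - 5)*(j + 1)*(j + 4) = j^4 - 21*j^2 - 20*j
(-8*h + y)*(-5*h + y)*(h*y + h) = 40*h^3*y + 40*h^3 - 13*h^2*y^2 - 13*h^2*y + h*y^3 + h*y^2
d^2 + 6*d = d*(d + 6)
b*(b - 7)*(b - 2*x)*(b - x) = b^4 - 3*b^3*x - 7*b^3 + 2*b^2*x^2 + 21*b^2*x - 14*b*x^2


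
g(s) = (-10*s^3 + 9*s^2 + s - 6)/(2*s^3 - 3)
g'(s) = -6*s^2*(-10*s^3 + 9*s^2 + s - 6)/(2*s^3 - 3)^2 + (-30*s^2 + 18*s + 1)/(2*s^3 - 3)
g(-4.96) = -5.79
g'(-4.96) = -0.12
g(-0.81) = -1.09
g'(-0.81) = 7.14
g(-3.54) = -5.96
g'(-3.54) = -0.10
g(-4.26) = -5.88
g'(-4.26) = -0.12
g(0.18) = 1.87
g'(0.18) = -0.97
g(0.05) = 1.98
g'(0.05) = -0.60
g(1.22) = -15.11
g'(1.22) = 179.23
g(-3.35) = -5.98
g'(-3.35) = -0.09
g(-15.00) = -5.29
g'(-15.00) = -0.02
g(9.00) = -4.51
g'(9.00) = -0.05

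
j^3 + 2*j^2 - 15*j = j*(j - 3)*(j + 5)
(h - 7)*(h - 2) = h^2 - 9*h + 14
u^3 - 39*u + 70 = (u - 5)*(u - 2)*(u + 7)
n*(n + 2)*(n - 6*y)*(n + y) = n^4 - 5*n^3*y + 2*n^3 - 6*n^2*y^2 - 10*n^2*y - 12*n*y^2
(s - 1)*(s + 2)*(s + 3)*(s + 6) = s^4 + 10*s^3 + 25*s^2 - 36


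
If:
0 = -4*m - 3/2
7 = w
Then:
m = -3/8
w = 7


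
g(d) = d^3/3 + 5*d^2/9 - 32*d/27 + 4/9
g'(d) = d^2 + 10*d/9 - 32/27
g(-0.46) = 1.07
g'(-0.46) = -1.48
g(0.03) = 0.41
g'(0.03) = -1.15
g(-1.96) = 2.39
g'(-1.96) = 0.48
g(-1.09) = 1.96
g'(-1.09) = -1.21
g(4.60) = 39.19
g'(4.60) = 25.09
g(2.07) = 3.33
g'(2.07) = 5.40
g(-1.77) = 2.43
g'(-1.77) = -0.02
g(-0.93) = 1.76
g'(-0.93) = -1.35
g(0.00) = 0.44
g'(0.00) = -1.19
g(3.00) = 10.89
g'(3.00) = 11.15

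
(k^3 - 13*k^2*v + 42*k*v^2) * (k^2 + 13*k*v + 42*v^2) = k^5 - 85*k^3*v^2 + 1764*k*v^4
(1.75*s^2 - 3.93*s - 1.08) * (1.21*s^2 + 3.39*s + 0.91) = 2.1175*s^4 + 1.1772*s^3 - 13.037*s^2 - 7.2375*s - 0.9828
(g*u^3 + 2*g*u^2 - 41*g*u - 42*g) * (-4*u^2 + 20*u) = -4*g*u^5 + 12*g*u^4 + 204*g*u^3 - 652*g*u^2 - 840*g*u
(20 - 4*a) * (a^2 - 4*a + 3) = -4*a^3 + 36*a^2 - 92*a + 60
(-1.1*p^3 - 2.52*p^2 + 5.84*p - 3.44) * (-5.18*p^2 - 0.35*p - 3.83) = 5.698*p^5 + 13.4386*p^4 - 25.1562*p^3 + 25.4268*p^2 - 21.1632*p + 13.1752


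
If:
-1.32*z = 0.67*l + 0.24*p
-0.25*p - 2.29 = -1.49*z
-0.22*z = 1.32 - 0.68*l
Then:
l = 2.04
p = -7.36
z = 0.30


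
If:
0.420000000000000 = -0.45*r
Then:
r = -0.93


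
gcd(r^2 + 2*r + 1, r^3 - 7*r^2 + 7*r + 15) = r + 1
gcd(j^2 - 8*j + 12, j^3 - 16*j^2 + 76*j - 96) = j^2 - 8*j + 12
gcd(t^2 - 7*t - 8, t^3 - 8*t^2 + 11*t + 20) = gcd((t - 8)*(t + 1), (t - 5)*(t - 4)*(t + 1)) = t + 1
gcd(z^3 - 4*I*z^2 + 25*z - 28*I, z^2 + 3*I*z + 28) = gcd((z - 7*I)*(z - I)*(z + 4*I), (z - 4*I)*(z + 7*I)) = 1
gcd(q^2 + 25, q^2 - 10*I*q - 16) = 1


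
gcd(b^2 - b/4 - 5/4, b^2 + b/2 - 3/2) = 1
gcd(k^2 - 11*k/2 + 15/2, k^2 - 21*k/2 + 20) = k - 5/2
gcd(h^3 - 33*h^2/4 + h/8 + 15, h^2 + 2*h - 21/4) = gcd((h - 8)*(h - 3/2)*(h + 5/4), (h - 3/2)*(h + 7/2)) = h - 3/2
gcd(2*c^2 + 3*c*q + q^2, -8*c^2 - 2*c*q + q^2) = 2*c + q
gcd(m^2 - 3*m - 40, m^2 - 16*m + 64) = m - 8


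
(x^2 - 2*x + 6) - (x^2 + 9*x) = 6 - 11*x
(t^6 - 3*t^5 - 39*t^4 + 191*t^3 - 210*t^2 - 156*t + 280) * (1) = t^6 - 3*t^5 - 39*t^4 + 191*t^3 - 210*t^2 - 156*t + 280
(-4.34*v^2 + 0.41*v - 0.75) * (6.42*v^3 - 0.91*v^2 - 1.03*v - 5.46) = -27.8628*v^5 + 6.5816*v^4 - 0.717899999999999*v^3 + 23.9566*v^2 - 1.4661*v + 4.095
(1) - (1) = 0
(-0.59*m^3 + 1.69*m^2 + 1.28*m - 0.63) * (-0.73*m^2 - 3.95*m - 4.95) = 0.4307*m^5 + 1.0968*m^4 - 4.6894*m^3 - 12.9616*m^2 - 3.8475*m + 3.1185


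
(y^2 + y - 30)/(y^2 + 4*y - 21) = (y^2 + y - 30)/(y^2 + 4*y - 21)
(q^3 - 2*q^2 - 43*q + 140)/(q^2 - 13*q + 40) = (q^2 + 3*q - 28)/(q - 8)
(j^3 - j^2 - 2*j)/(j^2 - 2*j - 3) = j*(j - 2)/(j - 3)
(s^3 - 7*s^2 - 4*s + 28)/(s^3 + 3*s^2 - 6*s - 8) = (s^2 - 5*s - 14)/(s^2 + 5*s + 4)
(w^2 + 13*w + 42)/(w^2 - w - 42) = (w + 7)/(w - 7)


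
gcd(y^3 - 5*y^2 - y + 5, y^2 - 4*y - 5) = y^2 - 4*y - 5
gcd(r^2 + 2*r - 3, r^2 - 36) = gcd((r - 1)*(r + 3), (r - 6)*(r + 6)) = 1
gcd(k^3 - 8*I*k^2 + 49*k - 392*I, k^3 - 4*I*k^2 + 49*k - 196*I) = k^2 + 49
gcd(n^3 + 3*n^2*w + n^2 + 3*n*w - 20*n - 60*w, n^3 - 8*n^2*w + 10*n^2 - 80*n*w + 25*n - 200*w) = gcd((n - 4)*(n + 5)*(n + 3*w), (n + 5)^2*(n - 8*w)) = n + 5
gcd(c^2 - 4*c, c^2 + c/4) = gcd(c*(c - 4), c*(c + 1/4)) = c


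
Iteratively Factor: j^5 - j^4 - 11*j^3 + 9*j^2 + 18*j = (j)*(j^4 - j^3 - 11*j^2 + 9*j + 18) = j*(j - 2)*(j^3 + j^2 - 9*j - 9) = j*(j - 3)*(j - 2)*(j^2 + 4*j + 3) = j*(j - 3)*(j - 2)*(j + 3)*(j + 1)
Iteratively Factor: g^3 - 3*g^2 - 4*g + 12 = (g - 3)*(g^2 - 4) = (g - 3)*(g + 2)*(g - 2)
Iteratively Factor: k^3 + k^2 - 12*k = (k - 3)*(k^2 + 4*k) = k*(k - 3)*(k + 4)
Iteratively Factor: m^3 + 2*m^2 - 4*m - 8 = (m - 2)*(m^2 + 4*m + 4) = (m - 2)*(m + 2)*(m + 2)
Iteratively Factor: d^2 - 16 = (d - 4)*(d + 4)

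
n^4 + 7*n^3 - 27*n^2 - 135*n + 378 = (n - 3)^2*(n + 6)*(n + 7)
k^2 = k^2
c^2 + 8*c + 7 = (c + 1)*(c + 7)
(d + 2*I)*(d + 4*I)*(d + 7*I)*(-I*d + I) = -I*d^4 + 13*d^3 + I*d^3 - 13*d^2 + 50*I*d^2 - 56*d - 50*I*d + 56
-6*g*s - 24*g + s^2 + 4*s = (-6*g + s)*(s + 4)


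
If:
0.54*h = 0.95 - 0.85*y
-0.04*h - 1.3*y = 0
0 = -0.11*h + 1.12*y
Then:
No Solution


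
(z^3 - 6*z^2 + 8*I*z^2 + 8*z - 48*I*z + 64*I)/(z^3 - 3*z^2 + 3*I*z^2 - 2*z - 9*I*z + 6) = (z^3 + z^2*(-6 + 8*I) + z*(8 - 48*I) + 64*I)/(z^3 + z^2*(-3 + 3*I) + z*(-2 - 9*I) + 6)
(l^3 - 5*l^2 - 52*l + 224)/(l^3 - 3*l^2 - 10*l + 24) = (l^2 - l - 56)/(l^2 + l - 6)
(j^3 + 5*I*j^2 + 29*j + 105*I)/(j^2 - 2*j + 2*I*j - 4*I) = (j^3 + 5*I*j^2 + 29*j + 105*I)/(j^2 + 2*j*(-1 + I) - 4*I)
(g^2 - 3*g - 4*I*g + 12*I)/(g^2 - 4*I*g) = (g - 3)/g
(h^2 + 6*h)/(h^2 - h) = (h + 6)/(h - 1)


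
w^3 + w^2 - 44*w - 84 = (w - 7)*(w + 2)*(w + 6)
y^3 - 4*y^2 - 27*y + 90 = (y - 6)*(y - 3)*(y + 5)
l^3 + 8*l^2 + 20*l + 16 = (l + 2)^2*(l + 4)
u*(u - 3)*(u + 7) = u^3 + 4*u^2 - 21*u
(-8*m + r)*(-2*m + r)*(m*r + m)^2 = 16*m^4*r^2 + 32*m^4*r + 16*m^4 - 10*m^3*r^3 - 20*m^3*r^2 - 10*m^3*r + m^2*r^4 + 2*m^2*r^3 + m^2*r^2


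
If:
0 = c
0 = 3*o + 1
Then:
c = 0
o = -1/3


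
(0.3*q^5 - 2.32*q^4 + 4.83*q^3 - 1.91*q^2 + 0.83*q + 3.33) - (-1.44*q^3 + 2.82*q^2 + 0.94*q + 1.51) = 0.3*q^5 - 2.32*q^4 + 6.27*q^3 - 4.73*q^2 - 0.11*q + 1.82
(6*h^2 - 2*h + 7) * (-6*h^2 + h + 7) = -36*h^4 + 18*h^3 - 2*h^2 - 7*h + 49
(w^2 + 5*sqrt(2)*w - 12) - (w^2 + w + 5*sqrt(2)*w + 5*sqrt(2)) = -w - 12 - 5*sqrt(2)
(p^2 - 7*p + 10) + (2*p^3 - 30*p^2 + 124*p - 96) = 2*p^3 - 29*p^2 + 117*p - 86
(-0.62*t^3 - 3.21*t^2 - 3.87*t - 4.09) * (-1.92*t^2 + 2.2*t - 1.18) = 1.1904*t^5 + 4.7992*t^4 + 1.1*t^3 + 3.1266*t^2 - 4.4314*t + 4.8262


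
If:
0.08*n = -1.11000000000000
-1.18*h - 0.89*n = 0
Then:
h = 10.47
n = -13.88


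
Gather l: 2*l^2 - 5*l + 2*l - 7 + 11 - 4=2*l^2 - 3*l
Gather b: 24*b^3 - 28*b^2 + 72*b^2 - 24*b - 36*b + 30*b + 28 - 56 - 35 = 24*b^3 + 44*b^2 - 30*b - 63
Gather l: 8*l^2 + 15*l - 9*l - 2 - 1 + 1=8*l^2 + 6*l - 2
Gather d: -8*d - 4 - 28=-8*d - 32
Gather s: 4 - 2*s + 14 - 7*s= 18 - 9*s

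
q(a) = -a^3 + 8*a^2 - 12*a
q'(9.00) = -111.00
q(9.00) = -189.00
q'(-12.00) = -636.00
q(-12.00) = 3024.00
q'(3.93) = 4.55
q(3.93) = 15.70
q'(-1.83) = -51.33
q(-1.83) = 54.88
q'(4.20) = 2.28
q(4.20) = 16.63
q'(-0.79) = -26.51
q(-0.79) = 14.97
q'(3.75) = 5.81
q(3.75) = 14.77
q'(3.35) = 7.93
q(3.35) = 11.98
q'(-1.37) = -39.55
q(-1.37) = 34.03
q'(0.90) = -0.03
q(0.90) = -5.05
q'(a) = -3*a^2 + 16*a - 12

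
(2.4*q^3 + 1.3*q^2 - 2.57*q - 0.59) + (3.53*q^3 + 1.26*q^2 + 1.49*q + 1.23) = 5.93*q^3 + 2.56*q^2 - 1.08*q + 0.64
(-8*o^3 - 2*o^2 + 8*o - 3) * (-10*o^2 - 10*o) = 80*o^5 + 100*o^4 - 60*o^3 - 50*o^2 + 30*o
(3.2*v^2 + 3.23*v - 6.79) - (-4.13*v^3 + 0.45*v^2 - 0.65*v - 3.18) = 4.13*v^3 + 2.75*v^2 + 3.88*v - 3.61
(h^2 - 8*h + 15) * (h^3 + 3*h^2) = h^5 - 5*h^4 - 9*h^3 + 45*h^2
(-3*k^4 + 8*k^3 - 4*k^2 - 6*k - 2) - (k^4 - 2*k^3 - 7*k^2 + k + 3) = -4*k^4 + 10*k^3 + 3*k^2 - 7*k - 5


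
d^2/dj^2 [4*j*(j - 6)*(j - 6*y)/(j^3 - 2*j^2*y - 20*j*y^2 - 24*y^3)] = 16*(-2*j*y - 3*j + 2*y^2 + 12*y)/(j^4 + 8*j^3*y + 24*j^2*y^2 + 32*j*y^3 + 16*y^4)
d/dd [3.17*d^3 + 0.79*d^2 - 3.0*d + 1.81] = 9.51*d^2 + 1.58*d - 3.0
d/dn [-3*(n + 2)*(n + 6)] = -6*n - 24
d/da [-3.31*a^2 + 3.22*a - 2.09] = 3.22 - 6.62*a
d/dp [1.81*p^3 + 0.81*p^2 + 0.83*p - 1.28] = 5.43*p^2 + 1.62*p + 0.83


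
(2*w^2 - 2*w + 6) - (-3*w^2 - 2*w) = 5*w^2 + 6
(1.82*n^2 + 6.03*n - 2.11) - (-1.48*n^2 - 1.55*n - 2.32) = 3.3*n^2 + 7.58*n + 0.21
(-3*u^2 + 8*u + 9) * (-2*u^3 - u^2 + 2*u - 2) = 6*u^5 - 13*u^4 - 32*u^3 + 13*u^2 + 2*u - 18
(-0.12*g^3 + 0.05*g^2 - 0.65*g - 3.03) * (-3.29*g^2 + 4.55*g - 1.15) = 0.3948*g^5 - 0.7105*g^4 + 2.504*g^3 + 6.9537*g^2 - 13.039*g + 3.4845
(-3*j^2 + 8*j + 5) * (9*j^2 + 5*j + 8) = -27*j^4 + 57*j^3 + 61*j^2 + 89*j + 40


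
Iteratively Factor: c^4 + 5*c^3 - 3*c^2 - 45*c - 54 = (c - 3)*(c^3 + 8*c^2 + 21*c + 18) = (c - 3)*(c + 3)*(c^2 + 5*c + 6) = (c - 3)*(c + 2)*(c + 3)*(c + 3)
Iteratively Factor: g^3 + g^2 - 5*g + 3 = (g - 1)*(g^2 + 2*g - 3) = (g - 1)*(g + 3)*(g - 1)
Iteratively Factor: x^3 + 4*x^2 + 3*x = (x + 1)*(x^2 + 3*x) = x*(x + 1)*(x + 3)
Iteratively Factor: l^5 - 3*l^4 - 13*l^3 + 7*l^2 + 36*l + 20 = (l + 1)*(l^4 - 4*l^3 - 9*l^2 + 16*l + 20) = (l + 1)^2*(l^3 - 5*l^2 - 4*l + 20) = (l + 1)^2*(l + 2)*(l^2 - 7*l + 10) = (l - 2)*(l + 1)^2*(l + 2)*(l - 5)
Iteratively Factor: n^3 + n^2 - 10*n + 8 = (n - 1)*(n^2 + 2*n - 8) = (n - 1)*(n + 4)*(n - 2)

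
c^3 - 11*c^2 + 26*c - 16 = (c - 8)*(c - 2)*(c - 1)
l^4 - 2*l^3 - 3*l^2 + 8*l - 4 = (l - 2)*(l - 1)^2*(l + 2)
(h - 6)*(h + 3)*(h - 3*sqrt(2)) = h^3 - 3*sqrt(2)*h^2 - 3*h^2 - 18*h + 9*sqrt(2)*h + 54*sqrt(2)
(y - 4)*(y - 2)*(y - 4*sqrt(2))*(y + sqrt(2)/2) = y^4 - 6*y^3 - 7*sqrt(2)*y^3/2 + 4*y^2 + 21*sqrt(2)*y^2 - 28*sqrt(2)*y + 24*y - 32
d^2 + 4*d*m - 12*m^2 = (d - 2*m)*(d + 6*m)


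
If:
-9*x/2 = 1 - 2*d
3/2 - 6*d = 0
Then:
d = 1/4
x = -1/9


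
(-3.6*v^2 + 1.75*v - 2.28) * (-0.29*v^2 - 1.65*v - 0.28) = 1.044*v^4 + 5.4325*v^3 - 1.2183*v^2 + 3.272*v + 0.6384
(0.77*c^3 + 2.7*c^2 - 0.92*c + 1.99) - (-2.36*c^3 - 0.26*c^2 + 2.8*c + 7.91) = 3.13*c^3 + 2.96*c^2 - 3.72*c - 5.92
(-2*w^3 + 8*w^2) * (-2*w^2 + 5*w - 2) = 4*w^5 - 26*w^4 + 44*w^3 - 16*w^2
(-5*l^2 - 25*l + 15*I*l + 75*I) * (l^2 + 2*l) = -5*l^4 - 35*l^3 + 15*I*l^3 - 50*l^2 + 105*I*l^2 + 150*I*l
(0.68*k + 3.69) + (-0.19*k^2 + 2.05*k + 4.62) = -0.19*k^2 + 2.73*k + 8.31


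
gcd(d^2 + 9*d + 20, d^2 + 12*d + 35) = d + 5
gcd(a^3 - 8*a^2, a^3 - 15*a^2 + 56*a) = a^2 - 8*a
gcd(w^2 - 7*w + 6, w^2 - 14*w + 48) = w - 6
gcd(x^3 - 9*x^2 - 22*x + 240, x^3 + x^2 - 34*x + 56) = 1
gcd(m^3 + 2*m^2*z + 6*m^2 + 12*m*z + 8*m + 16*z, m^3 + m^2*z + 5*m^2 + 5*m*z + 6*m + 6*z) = m + 2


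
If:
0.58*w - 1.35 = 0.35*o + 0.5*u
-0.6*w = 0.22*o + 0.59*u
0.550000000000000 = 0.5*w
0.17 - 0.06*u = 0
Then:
No Solution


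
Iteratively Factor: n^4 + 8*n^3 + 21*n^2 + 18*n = (n + 2)*(n^3 + 6*n^2 + 9*n) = (n + 2)*(n + 3)*(n^2 + 3*n) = n*(n + 2)*(n + 3)*(n + 3)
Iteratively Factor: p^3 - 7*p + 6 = (p - 1)*(p^2 + p - 6) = (p - 1)*(p + 3)*(p - 2)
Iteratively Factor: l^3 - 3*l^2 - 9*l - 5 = (l + 1)*(l^2 - 4*l - 5) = (l + 1)^2*(l - 5)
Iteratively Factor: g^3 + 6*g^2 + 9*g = (g)*(g^2 + 6*g + 9) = g*(g + 3)*(g + 3)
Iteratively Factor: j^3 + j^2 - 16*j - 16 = (j + 1)*(j^2 - 16) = (j - 4)*(j + 1)*(j + 4)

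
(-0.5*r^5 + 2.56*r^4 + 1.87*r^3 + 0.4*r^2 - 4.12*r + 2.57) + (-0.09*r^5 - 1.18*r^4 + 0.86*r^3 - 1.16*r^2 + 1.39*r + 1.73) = -0.59*r^5 + 1.38*r^4 + 2.73*r^3 - 0.76*r^2 - 2.73*r + 4.3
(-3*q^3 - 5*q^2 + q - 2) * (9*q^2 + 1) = -27*q^5 - 45*q^4 + 6*q^3 - 23*q^2 + q - 2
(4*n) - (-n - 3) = 5*n + 3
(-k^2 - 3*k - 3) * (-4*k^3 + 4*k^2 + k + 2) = 4*k^5 + 8*k^4 - k^3 - 17*k^2 - 9*k - 6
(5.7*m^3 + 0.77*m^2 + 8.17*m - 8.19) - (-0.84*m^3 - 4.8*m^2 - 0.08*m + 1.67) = 6.54*m^3 + 5.57*m^2 + 8.25*m - 9.86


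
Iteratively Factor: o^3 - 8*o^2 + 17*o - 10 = (o - 5)*(o^2 - 3*o + 2) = (o - 5)*(o - 1)*(o - 2)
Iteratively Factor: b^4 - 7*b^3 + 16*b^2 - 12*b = (b - 3)*(b^3 - 4*b^2 + 4*b) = (b - 3)*(b - 2)*(b^2 - 2*b) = b*(b - 3)*(b - 2)*(b - 2)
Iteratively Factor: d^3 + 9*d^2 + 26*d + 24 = (d + 3)*(d^2 + 6*d + 8) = (d + 2)*(d + 3)*(d + 4)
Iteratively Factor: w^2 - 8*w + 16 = (w - 4)*(w - 4)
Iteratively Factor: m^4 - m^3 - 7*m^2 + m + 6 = (m - 3)*(m^3 + 2*m^2 - m - 2) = (m - 3)*(m + 2)*(m^2 - 1) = (m - 3)*(m + 1)*(m + 2)*(m - 1)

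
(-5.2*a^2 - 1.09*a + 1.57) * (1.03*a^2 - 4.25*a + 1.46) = -5.356*a^4 + 20.9773*a^3 - 1.3424*a^2 - 8.2639*a + 2.2922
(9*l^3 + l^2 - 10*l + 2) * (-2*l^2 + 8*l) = -18*l^5 + 70*l^4 + 28*l^3 - 84*l^2 + 16*l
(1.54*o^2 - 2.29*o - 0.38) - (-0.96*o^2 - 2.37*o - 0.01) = 2.5*o^2 + 0.0800000000000001*o - 0.37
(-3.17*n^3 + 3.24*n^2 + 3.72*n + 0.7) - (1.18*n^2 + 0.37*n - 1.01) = -3.17*n^3 + 2.06*n^2 + 3.35*n + 1.71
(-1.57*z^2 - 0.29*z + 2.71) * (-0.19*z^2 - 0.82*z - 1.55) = 0.2983*z^4 + 1.3425*z^3 + 2.1564*z^2 - 1.7727*z - 4.2005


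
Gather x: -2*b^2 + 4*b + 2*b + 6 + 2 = -2*b^2 + 6*b + 8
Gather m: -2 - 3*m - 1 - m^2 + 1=-m^2 - 3*m - 2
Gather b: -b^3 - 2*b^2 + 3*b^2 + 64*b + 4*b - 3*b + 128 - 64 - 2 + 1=-b^3 + b^2 + 65*b + 63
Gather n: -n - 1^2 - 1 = -n - 2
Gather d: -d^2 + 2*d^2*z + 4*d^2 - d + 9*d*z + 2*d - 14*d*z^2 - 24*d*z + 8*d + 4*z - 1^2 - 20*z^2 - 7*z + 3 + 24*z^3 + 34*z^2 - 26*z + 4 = d^2*(2*z + 3) + d*(-14*z^2 - 15*z + 9) + 24*z^3 + 14*z^2 - 29*z + 6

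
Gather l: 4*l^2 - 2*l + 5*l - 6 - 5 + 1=4*l^2 + 3*l - 10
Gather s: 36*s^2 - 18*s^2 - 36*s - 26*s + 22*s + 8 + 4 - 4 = 18*s^2 - 40*s + 8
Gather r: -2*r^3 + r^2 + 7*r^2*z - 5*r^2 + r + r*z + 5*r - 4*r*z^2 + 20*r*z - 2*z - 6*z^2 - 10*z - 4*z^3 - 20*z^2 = -2*r^3 + r^2*(7*z - 4) + r*(-4*z^2 + 21*z + 6) - 4*z^3 - 26*z^2 - 12*z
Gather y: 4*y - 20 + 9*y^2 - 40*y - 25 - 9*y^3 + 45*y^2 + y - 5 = -9*y^3 + 54*y^2 - 35*y - 50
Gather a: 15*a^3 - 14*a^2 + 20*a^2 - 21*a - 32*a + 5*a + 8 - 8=15*a^3 + 6*a^2 - 48*a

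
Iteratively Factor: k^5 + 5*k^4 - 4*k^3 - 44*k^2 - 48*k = (k - 3)*(k^4 + 8*k^3 + 20*k^2 + 16*k) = k*(k - 3)*(k^3 + 8*k^2 + 20*k + 16) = k*(k - 3)*(k + 4)*(k^2 + 4*k + 4) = k*(k - 3)*(k + 2)*(k + 4)*(k + 2)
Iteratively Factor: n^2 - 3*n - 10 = (n - 5)*(n + 2)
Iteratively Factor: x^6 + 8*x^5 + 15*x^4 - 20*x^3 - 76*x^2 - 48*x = (x + 4)*(x^5 + 4*x^4 - x^3 - 16*x^2 - 12*x) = (x - 2)*(x + 4)*(x^4 + 6*x^3 + 11*x^2 + 6*x) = (x - 2)*(x + 1)*(x + 4)*(x^3 + 5*x^2 + 6*x) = (x - 2)*(x + 1)*(x + 2)*(x + 4)*(x^2 + 3*x) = (x - 2)*(x + 1)*(x + 2)*(x + 3)*(x + 4)*(x)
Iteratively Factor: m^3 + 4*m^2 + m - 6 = (m - 1)*(m^2 + 5*m + 6) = (m - 1)*(m + 3)*(m + 2)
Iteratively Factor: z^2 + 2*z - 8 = (z - 2)*(z + 4)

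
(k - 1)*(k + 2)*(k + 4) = k^3 + 5*k^2 + 2*k - 8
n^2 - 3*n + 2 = (n - 2)*(n - 1)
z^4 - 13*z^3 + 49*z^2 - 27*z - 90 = (z - 6)*(z - 5)*(z - 3)*(z + 1)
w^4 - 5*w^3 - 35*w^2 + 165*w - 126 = (w - 7)*(w - 3)*(w - 1)*(w + 6)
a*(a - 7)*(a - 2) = a^3 - 9*a^2 + 14*a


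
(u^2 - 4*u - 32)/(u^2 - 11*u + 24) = (u + 4)/(u - 3)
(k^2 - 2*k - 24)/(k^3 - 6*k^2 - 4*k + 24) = (k + 4)/(k^2 - 4)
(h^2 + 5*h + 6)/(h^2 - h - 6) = (h + 3)/(h - 3)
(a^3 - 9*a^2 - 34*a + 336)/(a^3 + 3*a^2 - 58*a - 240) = (a - 7)/(a + 5)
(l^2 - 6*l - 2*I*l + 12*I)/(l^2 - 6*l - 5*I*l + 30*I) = (l - 2*I)/(l - 5*I)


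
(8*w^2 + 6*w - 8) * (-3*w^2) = -24*w^4 - 18*w^3 + 24*w^2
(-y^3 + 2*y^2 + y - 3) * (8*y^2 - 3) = -8*y^5 + 16*y^4 + 11*y^3 - 30*y^2 - 3*y + 9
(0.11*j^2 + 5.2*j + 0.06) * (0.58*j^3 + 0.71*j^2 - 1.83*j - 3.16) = 0.0638*j^5 + 3.0941*j^4 + 3.5255*j^3 - 9.821*j^2 - 16.5418*j - 0.1896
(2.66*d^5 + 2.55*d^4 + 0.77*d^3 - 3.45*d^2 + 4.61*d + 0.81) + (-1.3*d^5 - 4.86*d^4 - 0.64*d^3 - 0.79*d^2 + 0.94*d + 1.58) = 1.36*d^5 - 2.31*d^4 + 0.13*d^3 - 4.24*d^2 + 5.55*d + 2.39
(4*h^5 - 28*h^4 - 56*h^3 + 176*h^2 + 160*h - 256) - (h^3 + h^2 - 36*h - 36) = 4*h^5 - 28*h^4 - 57*h^3 + 175*h^2 + 196*h - 220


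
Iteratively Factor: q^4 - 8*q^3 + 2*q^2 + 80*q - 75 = (q - 5)*(q^3 - 3*q^2 - 13*q + 15) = (q - 5)^2*(q^2 + 2*q - 3) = (q - 5)^2*(q + 3)*(q - 1)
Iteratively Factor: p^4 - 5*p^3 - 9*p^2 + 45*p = (p - 3)*(p^3 - 2*p^2 - 15*p) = p*(p - 3)*(p^2 - 2*p - 15) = p*(p - 3)*(p + 3)*(p - 5)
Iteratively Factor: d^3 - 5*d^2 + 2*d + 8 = (d - 4)*(d^2 - d - 2) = (d - 4)*(d - 2)*(d + 1)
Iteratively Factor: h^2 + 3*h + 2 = (h + 2)*(h + 1)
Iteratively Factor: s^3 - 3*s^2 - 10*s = (s - 5)*(s^2 + 2*s) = (s - 5)*(s + 2)*(s)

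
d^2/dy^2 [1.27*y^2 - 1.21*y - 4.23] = 2.54000000000000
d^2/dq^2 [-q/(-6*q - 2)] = -3/(3*q + 1)^3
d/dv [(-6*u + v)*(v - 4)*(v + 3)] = -12*u*v + 6*u + 3*v^2 - 2*v - 12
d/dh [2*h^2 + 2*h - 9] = 4*h + 2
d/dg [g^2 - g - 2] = 2*g - 1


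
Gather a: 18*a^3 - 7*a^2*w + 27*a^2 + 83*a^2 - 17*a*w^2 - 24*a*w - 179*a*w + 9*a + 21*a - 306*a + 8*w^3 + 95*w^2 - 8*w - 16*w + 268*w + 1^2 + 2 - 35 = 18*a^3 + a^2*(110 - 7*w) + a*(-17*w^2 - 203*w - 276) + 8*w^3 + 95*w^2 + 244*w - 32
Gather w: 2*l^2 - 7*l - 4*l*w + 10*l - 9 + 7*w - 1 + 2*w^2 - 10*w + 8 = 2*l^2 + 3*l + 2*w^2 + w*(-4*l - 3) - 2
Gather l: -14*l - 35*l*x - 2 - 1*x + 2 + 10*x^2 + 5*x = l*(-35*x - 14) + 10*x^2 + 4*x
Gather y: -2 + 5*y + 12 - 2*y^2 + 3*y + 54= -2*y^2 + 8*y + 64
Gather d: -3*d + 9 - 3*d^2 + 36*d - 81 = -3*d^2 + 33*d - 72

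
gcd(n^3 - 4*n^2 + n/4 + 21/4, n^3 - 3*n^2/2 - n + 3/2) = n^2 - n/2 - 3/2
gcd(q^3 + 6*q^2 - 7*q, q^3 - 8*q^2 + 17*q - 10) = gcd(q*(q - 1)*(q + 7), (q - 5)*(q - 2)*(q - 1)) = q - 1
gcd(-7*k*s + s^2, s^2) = s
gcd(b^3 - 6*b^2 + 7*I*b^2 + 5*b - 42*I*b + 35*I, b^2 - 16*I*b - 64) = 1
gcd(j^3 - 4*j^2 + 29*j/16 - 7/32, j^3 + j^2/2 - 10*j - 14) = j - 7/2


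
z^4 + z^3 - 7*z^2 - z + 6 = (z - 2)*(z - 1)*(z + 1)*(z + 3)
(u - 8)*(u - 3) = u^2 - 11*u + 24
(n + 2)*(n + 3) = n^2 + 5*n + 6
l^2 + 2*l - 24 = (l - 4)*(l + 6)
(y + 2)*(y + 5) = y^2 + 7*y + 10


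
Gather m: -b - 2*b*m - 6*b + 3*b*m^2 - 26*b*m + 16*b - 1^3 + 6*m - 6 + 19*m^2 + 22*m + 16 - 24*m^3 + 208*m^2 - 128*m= 9*b - 24*m^3 + m^2*(3*b + 227) + m*(-28*b - 100) + 9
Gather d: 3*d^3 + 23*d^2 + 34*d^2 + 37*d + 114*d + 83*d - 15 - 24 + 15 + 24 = 3*d^3 + 57*d^2 + 234*d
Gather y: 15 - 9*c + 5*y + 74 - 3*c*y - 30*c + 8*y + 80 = -39*c + y*(13 - 3*c) + 169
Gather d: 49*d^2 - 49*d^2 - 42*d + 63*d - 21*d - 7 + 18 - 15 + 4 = 0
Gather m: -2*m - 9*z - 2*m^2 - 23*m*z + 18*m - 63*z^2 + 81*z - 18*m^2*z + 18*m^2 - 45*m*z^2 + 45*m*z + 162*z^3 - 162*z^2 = m^2*(16 - 18*z) + m*(-45*z^2 + 22*z + 16) + 162*z^3 - 225*z^2 + 72*z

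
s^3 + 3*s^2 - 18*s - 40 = (s - 4)*(s + 2)*(s + 5)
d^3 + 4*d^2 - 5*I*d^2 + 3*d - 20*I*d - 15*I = (d + 1)*(d + 3)*(d - 5*I)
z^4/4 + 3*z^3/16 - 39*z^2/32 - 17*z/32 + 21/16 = (z/4 + 1/2)*(z - 7/4)*(z - 1)*(z + 3/2)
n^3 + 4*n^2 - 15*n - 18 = (n - 3)*(n + 1)*(n + 6)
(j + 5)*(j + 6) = j^2 + 11*j + 30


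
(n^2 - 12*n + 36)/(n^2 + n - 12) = (n^2 - 12*n + 36)/(n^2 + n - 12)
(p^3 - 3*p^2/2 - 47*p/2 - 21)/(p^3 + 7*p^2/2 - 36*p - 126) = (p + 1)/(p + 6)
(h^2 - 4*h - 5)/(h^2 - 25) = (h + 1)/(h + 5)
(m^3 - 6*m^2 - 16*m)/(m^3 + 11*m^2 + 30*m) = (m^2 - 6*m - 16)/(m^2 + 11*m + 30)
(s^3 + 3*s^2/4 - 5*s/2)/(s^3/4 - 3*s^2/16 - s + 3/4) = 4*s*(4*s - 5)/(4*s^2 - 11*s + 6)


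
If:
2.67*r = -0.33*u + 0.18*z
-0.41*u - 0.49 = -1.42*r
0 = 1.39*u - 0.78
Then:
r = 0.51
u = 0.56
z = 8.55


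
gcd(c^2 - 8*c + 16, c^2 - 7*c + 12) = c - 4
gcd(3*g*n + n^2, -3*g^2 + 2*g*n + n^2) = 3*g + n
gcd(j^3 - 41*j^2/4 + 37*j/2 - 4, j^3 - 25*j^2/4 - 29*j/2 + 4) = j^2 - 33*j/4 + 2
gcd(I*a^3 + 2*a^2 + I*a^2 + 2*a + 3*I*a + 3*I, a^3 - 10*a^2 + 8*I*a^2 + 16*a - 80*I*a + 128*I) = 1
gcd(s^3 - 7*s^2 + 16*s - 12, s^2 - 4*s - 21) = 1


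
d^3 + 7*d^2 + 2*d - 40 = (d - 2)*(d + 4)*(d + 5)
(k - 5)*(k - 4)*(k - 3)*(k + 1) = k^4 - 11*k^3 + 35*k^2 - 13*k - 60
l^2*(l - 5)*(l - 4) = l^4 - 9*l^3 + 20*l^2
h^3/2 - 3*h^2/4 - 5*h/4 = h*(h/2 + 1/2)*(h - 5/2)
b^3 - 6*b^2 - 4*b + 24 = (b - 6)*(b - 2)*(b + 2)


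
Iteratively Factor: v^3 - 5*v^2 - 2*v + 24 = (v - 4)*(v^2 - v - 6) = (v - 4)*(v + 2)*(v - 3)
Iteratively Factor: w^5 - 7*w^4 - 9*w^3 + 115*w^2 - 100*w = (w - 5)*(w^4 - 2*w^3 - 19*w^2 + 20*w) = (w - 5)*(w - 1)*(w^3 - w^2 - 20*w) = (w - 5)*(w - 1)*(w + 4)*(w^2 - 5*w) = (w - 5)^2*(w - 1)*(w + 4)*(w)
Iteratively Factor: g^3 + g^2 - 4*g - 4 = (g - 2)*(g^2 + 3*g + 2) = (g - 2)*(g + 1)*(g + 2)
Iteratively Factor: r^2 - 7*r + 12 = (r - 3)*(r - 4)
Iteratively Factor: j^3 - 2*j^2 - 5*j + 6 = (j - 1)*(j^2 - j - 6) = (j - 3)*(j - 1)*(j + 2)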